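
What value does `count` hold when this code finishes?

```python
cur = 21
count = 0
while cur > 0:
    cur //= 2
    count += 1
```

Let's trace through this code step by step.

Initialize: cur = 21
Initialize: count = 0
Entering loop: while cur > 0:

After execution: count = 5
5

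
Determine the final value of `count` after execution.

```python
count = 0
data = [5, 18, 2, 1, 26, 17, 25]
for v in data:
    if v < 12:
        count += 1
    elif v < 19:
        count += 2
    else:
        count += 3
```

Let's trace through this code step by step.

Initialize: count = 0
Initialize: data = [5, 18, 2, 1, 26, 17, 25]
Entering loop: for v in data:

After execution: count = 13
13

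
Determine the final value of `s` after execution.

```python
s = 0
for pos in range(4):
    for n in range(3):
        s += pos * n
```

Let's trace through this code step by step.

Initialize: s = 0
Entering loop: for pos in range(4):

After execution: s = 18
18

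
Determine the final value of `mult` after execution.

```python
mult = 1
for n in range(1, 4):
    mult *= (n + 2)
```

Let's trace through this code step by step.

Initialize: mult = 1
Entering loop: for n in range(1, 4):

After execution: mult = 60
60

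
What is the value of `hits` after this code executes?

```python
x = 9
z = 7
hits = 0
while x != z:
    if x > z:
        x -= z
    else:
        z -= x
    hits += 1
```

Let's trace through this code step by step.

Initialize: x = 9
Initialize: z = 7
Initialize: hits = 0
Entering loop: while x != z:

After execution: hits = 5
5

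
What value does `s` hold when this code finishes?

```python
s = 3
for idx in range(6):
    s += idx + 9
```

Let's trace through this code step by step.

Initialize: s = 3
Entering loop: for idx in range(6):

After execution: s = 72
72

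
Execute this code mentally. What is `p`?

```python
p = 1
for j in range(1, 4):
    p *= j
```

Let's trace through this code step by step.

Initialize: p = 1
Entering loop: for j in range(1, 4):

After execution: p = 6
6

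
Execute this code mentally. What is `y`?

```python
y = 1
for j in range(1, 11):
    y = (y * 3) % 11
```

Let's trace through this code step by step.

Initialize: y = 1
Entering loop: for j in range(1, 11):

After execution: y = 1
1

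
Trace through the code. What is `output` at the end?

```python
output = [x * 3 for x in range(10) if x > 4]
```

Let's trace through this code step by step.

Initialize: output = [x * 3 for x in range(10) if x > 4]

After execution: output = [15, 18, 21, 24, 27]
[15, 18, 21, 24, 27]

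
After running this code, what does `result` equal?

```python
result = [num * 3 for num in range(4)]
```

Let's trace through this code step by step.

Initialize: result = [num * 3 for num in range(4)]

After execution: result = [0, 3, 6, 9]
[0, 3, 6, 9]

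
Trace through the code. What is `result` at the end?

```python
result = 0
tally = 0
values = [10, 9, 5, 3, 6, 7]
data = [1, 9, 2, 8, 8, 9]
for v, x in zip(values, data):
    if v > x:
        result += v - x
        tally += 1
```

Let's trace through this code step by step.

Initialize: result = 0
Initialize: tally = 0
Initialize: values = [10, 9, 5, 3, 6, 7]
Initialize: data = [1, 9, 2, 8, 8, 9]
Entering loop: for v, x in zip(values, data):

After execution: result = 12
12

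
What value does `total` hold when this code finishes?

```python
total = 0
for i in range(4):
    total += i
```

Let's trace through this code step by step.

Initialize: total = 0
Entering loop: for i in range(4):

After execution: total = 6
6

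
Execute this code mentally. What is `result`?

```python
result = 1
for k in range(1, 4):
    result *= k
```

Let's trace through this code step by step.

Initialize: result = 1
Entering loop: for k in range(1, 4):

After execution: result = 6
6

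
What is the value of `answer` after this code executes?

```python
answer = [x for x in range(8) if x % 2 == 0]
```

Let's trace through this code step by step.

Initialize: answer = [x for x in range(8) if x % 2 == 0]

After execution: answer = [0, 2, 4, 6]
[0, 2, 4, 6]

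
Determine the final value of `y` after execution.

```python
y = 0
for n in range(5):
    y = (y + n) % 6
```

Let's trace through this code step by step.

Initialize: y = 0
Entering loop: for n in range(5):

After execution: y = 4
4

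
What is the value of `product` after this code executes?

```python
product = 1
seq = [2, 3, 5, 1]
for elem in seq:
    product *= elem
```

Let's trace through this code step by step.

Initialize: product = 1
Initialize: seq = [2, 3, 5, 1]
Entering loop: for elem in seq:

After execution: product = 30
30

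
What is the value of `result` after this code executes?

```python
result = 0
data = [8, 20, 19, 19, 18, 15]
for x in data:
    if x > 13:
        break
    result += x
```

Let's trace through this code step by step.

Initialize: result = 0
Initialize: data = [8, 20, 19, 19, 18, 15]
Entering loop: for x in data:

After execution: result = 8
8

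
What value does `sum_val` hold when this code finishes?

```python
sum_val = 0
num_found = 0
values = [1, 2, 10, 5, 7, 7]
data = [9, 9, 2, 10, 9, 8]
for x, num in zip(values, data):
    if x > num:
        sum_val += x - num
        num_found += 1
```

Let's trace through this code step by step.

Initialize: sum_val = 0
Initialize: num_found = 0
Initialize: values = [1, 2, 10, 5, 7, 7]
Initialize: data = [9, 9, 2, 10, 9, 8]
Entering loop: for x, num in zip(values, data):

After execution: sum_val = 8
8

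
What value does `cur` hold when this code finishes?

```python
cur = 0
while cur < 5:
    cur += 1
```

Let's trace through this code step by step.

Initialize: cur = 0
Entering loop: while cur < 5:

After execution: cur = 5
5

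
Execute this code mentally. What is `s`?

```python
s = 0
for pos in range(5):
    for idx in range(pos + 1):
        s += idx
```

Let's trace through this code step by step.

Initialize: s = 0
Entering loop: for pos in range(5):

After execution: s = 20
20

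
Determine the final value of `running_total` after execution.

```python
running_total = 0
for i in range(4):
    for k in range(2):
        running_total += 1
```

Let's trace through this code step by step.

Initialize: running_total = 0
Entering loop: for i in range(4):

After execution: running_total = 8
8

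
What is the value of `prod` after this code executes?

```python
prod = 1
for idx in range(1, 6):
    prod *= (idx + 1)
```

Let's trace through this code step by step.

Initialize: prod = 1
Entering loop: for idx in range(1, 6):

After execution: prod = 720
720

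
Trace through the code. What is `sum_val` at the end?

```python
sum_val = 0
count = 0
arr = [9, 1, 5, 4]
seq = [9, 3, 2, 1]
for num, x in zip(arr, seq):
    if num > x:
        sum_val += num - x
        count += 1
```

Let's trace through this code step by step.

Initialize: sum_val = 0
Initialize: count = 0
Initialize: arr = [9, 1, 5, 4]
Initialize: seq = [9, 3, 2, 1]
Entering loop: for num, x in zip(arr, seq):

After execution: sum_val = 6
6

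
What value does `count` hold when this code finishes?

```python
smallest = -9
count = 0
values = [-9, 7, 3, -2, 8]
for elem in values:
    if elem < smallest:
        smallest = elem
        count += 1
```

Let's trace through this code step by step.

Initialize: smallest = -9
Initialize: count = 0
Initialize: values = [-9, 7, 3, -2, 8]
Entering loop: for elem in values:

After execution: count = 0
0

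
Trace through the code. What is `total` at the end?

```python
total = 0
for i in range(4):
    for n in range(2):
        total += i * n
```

Let's trace through this code step by step.

Initialize: total = 0
Entering loop: for i in range(4):

After execution: total = 6
6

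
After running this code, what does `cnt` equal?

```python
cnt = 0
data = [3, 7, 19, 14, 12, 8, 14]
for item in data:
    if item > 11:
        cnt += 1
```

Let's trace through this code step by step.

Initialize: cnt = 0
Initialize: data = [3, 7, 19, 14, 12, 8, 14]
Entering loop: for item in data:

After execution: cnt = 4
4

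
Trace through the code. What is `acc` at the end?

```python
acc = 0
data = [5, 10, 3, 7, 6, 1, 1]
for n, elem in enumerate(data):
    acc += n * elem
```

Let's trace through this code step by step.

Initialize: acc = 0
Initialize: data = [5, 10, 3, 7, 6, 1, 1]
Entering loop: for n, elem in enumerate(data):

After execution: acc = 72
72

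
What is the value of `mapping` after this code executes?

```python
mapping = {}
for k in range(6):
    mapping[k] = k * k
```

Let's trace through this code step by step.

Initialize: mapping = {}
Entering loop: for k in range(6):

After execution: mapping = {0: 0, 1: 1, 2: 4, 3: 9, 4: 16, 5: 25}
{0: 0, 1: 1, 2: 4, 3: 9, 4: 16, 5: 25}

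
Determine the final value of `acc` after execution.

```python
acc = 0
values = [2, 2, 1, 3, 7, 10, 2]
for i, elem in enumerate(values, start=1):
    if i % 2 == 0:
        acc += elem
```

Let's trace through this code step by step.

Initialize: acc = 0
Initialize: values = [2, 2, 1, 3, 7, 10, 2]
Entering loop: for i, elem in enumerate(values, start=1):

After execution: acc = 15
15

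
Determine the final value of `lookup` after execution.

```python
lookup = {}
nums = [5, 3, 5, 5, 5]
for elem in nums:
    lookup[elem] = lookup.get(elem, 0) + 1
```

Let's trace through this code step by step.

Initialize: lookup = {}
Initialize: nums = [5, 3, 5, 5, 5]
Entering loop: for elem in nums:

After execution: lookup = {5: 4, 3: 1}
{5: 4, 3: 1}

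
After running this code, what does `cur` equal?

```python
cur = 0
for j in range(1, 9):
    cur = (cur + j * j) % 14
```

Let's trace through this code step by step.

Initialize: cur = 0
Entering loop: for j in range(1, 9):

After execution: cur = 8
8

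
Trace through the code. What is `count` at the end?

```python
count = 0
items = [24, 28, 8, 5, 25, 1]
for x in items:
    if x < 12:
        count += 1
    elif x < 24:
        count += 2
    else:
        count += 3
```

Let's trace through this code step by step.

Initialize: count = 0
Initialize: items = [24, 28, 8, 5, 25, 1]
Entering loop: for x in items:

After execution: count = 12
12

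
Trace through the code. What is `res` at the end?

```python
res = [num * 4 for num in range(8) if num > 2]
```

Let's trace through this code step by step.

Initialize: res = [num * 4 for num in range(8) if num > 2]

After execution: res = [12, 16, 20, 24, 28]
[12, 16, 20, 24, 28]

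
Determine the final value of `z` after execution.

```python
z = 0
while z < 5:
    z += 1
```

Let's trace through this code step by step.

Initialize: z = 0
Entering loop: while z < 5:

After execution: z = 5
5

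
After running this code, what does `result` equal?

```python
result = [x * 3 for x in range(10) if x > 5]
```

Let's trace through this code step by step.

Initialize: result = [x * 3 for x in range(10) if x > 5]

After execution: result = [18, 21, 24, 27]
[18, 21, 24, 27]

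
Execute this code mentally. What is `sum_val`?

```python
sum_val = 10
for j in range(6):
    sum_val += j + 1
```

Let's trace through this code step by step.

Initialize: sum_val = 10
Entering loop: for j in range(6):

After execution: sum_val = 31
31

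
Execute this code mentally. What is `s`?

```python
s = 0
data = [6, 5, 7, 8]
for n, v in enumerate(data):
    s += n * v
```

Let's trace through this code step by step.

Initialize: s = 0
Initialize: data = [6, 5, 7, 8]
Entering loop: for n, v in enumerate(data):

After execution: s = 43
43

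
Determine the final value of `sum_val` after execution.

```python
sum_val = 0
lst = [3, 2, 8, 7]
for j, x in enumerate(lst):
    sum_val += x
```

Let's trace through this code step by step.

Initialize: sum_val = 0
Initialize: lst = [3, 2, 8, 7]
Entering loop: for j, x in enumerate(lst):

After execution: sum_val = 20
20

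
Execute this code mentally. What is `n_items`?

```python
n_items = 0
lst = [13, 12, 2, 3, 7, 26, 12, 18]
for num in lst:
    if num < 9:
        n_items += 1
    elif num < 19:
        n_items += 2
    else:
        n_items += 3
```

Let's trace through this code step by step.

Initialize: n_items = 0
Initialize: lst = [13, 12, 2, 3, 7, 26, 12, 18]
Entering loop: for num in lst:

After execution: n_items = 14
14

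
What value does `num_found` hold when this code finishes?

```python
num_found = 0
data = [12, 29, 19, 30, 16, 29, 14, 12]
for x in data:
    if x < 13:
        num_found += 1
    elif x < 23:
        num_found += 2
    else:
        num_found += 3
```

Let's trace through this code step by step.

Initialize: num_found = 0
Initialize: data = [12, 29, 19, 30, 16, 29, 14, 12]
Entering loop: for x in data:

After execution: num_found = 17
17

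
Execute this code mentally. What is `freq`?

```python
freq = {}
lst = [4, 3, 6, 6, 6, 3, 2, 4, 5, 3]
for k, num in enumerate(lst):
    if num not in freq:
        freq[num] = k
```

Let's trace through this code step by step.

Initialize: freq = {}
Initialize: lst = [4, 3, 6, 6, 6, 3, 2, 4, 5, 3]
Entering loop: for k, num in enumerate(lst):

After execution: freq = {4: 0, 3: 1, 6: 2, 2: 6, 5: 8}
{4: 0, 3: 1, 6: 2, 2: 6, 5: 8}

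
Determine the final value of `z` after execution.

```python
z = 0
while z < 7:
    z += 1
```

Let's trace through this code step by step.

Initialize: z = 0
Entering loop: while z < 7:

After execution: z = 7
7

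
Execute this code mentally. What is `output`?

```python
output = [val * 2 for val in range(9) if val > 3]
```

Let's trace through this code step by step.

Initialize: output = [val * 2 for val in range(9) if val > 3]

After execution: output = [8, 10, 12, 14, 16]
[8, 10, 12, 14, 16]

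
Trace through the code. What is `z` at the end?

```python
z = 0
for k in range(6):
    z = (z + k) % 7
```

Let's trace through this code step by step.

Initialize: z = 0
Entering loop: for k in range(6):

After execution: z = 1
1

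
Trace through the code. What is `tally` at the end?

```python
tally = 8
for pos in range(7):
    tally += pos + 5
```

Let's trace through this code step by step.

Initialize: tally = 8
Entering loop: for pos in range(7):

After execution: tally = 64
64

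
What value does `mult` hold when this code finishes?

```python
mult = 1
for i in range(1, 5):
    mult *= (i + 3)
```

Let's trace through this code step by step.

Initialize: mult = 1
Entering loop: for i in range(1, 5):

After execution: mult = 840
840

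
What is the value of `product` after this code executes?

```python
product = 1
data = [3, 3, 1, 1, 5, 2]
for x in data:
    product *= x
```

Let's trace through this code step by step.

Initialize: product = 1
Initialize: data = [3, 3, 1, 1, 5, 2]
Entering loop: for x in data:

After execution: product = 90
90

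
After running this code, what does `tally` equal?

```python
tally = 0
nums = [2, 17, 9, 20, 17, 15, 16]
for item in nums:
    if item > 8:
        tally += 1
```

Let's trace through this code step by step.

Initialize: tally = 0
Initialize: nums = [2, 17, 9, 20, 17, 15, 16]
Entering loop: for item in nums:

After execution: tally = 6
6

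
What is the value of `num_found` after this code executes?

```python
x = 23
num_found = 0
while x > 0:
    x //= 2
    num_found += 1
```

Let's trace through this code step by step.

Initialize: x = 23
Initialize: num_found = 0
Entering loop: while x > 0:

After execution: num_found = 5
5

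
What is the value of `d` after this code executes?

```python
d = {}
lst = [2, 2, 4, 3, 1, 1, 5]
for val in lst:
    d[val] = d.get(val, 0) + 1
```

Let's trace through this code step by step.

Initialize: d = {}
Initialize: lst = [2, 2, 4, 3, 1, 1, 5]
Entering loop: for val in lst:

After execution: d = {2: 2, 4: 1, 3: 1, 1: 2, 5: 1}
{2: 2, 4: 1, 3: 1, 1: 2, 5: 1}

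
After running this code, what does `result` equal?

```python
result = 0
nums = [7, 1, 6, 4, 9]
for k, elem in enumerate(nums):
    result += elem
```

Let's trace through this code step by step.

Initialize: result = 0
Initialize: nums = [7, 1, 6, 4, 9]
Entering loop: for k, elem in enumerate(nums):

After execution: result = 27
27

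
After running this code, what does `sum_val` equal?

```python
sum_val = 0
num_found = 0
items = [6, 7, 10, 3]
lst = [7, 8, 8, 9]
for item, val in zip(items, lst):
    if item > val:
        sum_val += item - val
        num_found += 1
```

Let's trace through this code step by step.

Initialize: sum_val = 0
Initialize: num_found = 0
Initialize: items = [6, 7, 10, 3]
Initialize: lst = [7, 8, 8, 9]
Entering loop: for item, val in zip(items, lst):

After execution: sum_val = 2
2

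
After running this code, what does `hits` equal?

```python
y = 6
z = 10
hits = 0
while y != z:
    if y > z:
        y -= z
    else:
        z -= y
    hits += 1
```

Let's trace through this code step by step.

Initialize: y = 6
Initialize: z = 10
Initialize: hits = 0
Entering loop: while y != z:

After execution: hits = 3
3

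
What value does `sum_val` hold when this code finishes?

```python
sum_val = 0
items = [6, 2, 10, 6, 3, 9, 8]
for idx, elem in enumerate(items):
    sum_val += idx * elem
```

Let's trace through this code step by step.

Initialize: sum_val = 0
Initialize: items = [6, 2, 10, 6, 3, 9, 8]
Entering loop: for idx, elem in enumerate(items):

After execution: sum_val = 145
145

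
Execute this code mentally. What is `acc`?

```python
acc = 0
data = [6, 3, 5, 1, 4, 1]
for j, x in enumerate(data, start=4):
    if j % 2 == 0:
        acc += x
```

Let's trace through this code step by step.

Initialize: acc = 0
Initialize: data = [6, 3, 5, 1, 4, 1]
Entering loop: for j, x in enumerate(data, start=4):

After execution: acc = 15
15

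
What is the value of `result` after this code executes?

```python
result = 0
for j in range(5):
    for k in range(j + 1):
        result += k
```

Let's trace through this code step by step.

Initialize: result = 0
Entering loop: for j in range(5):

After execution: result = 20
20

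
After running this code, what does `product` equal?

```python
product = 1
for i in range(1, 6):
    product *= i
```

Let's trace through this code step by step.

Initialize: product = 1
Entering loop: for i in range(1, 6):

After execution: product = 120
120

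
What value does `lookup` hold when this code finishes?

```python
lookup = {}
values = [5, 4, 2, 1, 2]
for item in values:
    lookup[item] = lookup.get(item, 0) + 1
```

Let's trace through this code step by step.

Initialize: lookup = {}
Initialize: values = [5, 4, 2, 1, 2]
Entering loop: for item in values:

After execution: lookup = {5: 1, 4: 1, 2: 2, 1: 1}
{5: 1, 4: 1, 2: 2, 1: 1}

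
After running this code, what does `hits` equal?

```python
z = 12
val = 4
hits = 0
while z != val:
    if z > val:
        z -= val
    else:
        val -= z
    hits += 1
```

Let's trace through this code step by step.

Initialize: z = 12
Initialize: val = 4
Initialize: hits = 0
Entering loop: while z != val:

After execution: hits = 2
2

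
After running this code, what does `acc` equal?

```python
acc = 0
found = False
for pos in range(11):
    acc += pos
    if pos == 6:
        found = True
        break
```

Let's trace through this code step by step.

Initialize: acc = 0
Initialize: found = False
Entering loop: for pos in range(11):

After execution: acc = 21
21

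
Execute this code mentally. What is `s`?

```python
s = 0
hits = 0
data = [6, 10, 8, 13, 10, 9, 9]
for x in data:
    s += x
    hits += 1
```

Let's trace through this code step by step.

Initialize: s = 0
Initialize: hits = 0
Initialize: data = [6, 10, 8, 13, 10, 9, 9]
Entering loop: for x in data:

After execution: s = 65
65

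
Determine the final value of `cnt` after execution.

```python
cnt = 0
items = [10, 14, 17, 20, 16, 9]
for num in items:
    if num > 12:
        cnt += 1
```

Let's trace through this code step by step.

Initialize: cnt = 0
Initialize: items = [10, 14, 17, 20, 16, 9]
Entering loop: for num in items:

After execution: cnt = 4
4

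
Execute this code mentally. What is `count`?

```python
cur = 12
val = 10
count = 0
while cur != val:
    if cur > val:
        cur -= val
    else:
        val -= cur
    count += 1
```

Let's trace through this code step by step.

Initialize: cur = 12
Initialize: val = 10
Initialize: count = 0
Entering loop: while cur != val:

After execution: count = 5
5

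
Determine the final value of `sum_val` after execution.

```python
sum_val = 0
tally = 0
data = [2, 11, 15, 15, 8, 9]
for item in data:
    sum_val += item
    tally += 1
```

Let's trace through this code step by step.

Initialize: sum_val = 0
Initialize: tally = 0
Initialize: data = [2, 11, 15, 15, 8, 9]
Entering loop: for item in data:

After execution: sum_val = 60
60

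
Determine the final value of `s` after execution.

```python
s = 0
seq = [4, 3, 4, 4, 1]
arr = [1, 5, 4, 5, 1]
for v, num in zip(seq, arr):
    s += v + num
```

Let's trace through this code step by step.

Initialize: s = 0
Initialize: seq = [4, 3, 4, 4, 1]
Initialize: arr = [1, 5, 4, 5, 1]
Entering loop: for v, num in zip(seq, arr):

After execution: s = 32
32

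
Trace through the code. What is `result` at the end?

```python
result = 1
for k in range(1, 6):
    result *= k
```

Let's trace through this code step by step.

Initialize: result = 1
Entering loop: for k in range(1, 6):

After execution: result = 120
120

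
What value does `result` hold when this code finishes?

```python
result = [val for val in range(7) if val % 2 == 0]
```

Let's trace through this code step by step.

Initialize: result = [val for val in range(7) if val % 2 == 0]

After execution: result = [0, 2, 4, 6]
[0, 2, 4, 6]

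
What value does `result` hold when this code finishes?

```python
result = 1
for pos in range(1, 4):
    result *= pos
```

Let's trace through this code step by step.

Initialize: result = 1
Entering loop: for pos in range(1, 4):

After execution: result = 6
6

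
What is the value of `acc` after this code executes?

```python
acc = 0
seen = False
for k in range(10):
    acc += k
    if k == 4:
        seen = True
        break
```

Let's trace through this code step by step.

Initialize: acc = 0
Initialize: seen = False
Entering loop: for k in range(10):

After execution: acc = 10
10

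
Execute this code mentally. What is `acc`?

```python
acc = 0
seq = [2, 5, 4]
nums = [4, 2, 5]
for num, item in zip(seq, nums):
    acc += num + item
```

Let's trace through this code step by step.

Initialize: acc = 0
Initialize: seq = [2, 5, 4]
Initialize: nums = [4, 2, 5]
Entering loop: for num, item in zip(seq, nums):

After execution: acc = 22
22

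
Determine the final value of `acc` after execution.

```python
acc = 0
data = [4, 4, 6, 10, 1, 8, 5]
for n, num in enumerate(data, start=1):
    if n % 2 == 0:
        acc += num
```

Let's trace through this code step by step.

Initialize: acc = 0
Initialize: data = [4, 4, 6, 10, 1, 8, 5]
Entering loop: for n, num in enumerate(data, start=1):

After execution: acc = 22
22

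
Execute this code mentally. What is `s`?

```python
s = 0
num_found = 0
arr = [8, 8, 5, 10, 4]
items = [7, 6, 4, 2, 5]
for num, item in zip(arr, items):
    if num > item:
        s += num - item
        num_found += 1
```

Let's trace through this code step by step.

Initialize: s = 0
Initialize: num_found = 0
Initialize: arr = [8, 8, 5, 10, 4]
Initialize: items = [7, 6, 4, 2, 5]
Entering loop: for num, item in zip(arr, items):

After execution: s = 12
12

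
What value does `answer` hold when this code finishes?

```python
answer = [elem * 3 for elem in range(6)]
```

Let's trace through this code step by step.

Initialize: answer = [elem * 3 for elem in range(6)]

After execution: answer = [0, 3, 6, 9, 12, 15]
[0, 3, 6, 9, 12, 15]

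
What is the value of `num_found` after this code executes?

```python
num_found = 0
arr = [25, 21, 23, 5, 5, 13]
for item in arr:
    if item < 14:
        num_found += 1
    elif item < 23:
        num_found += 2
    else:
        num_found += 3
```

Let's trace through this code step by step.

Initialize: num_found = 0
Initialize: arr = [25, 21, 23, 5, 5, 13]
Entering loop: for item in arr:

After execution: num_found = 11
11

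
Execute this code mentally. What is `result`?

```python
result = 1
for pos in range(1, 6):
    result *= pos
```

Let's trace through this code step by step.

Initialize: result = 1
Entering loop: for pos in range(1, 6):

After execution: result = 120
120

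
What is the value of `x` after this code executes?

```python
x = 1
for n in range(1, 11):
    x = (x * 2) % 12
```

Let's trace through this code step by step.

Initialize: x = 1
Entering loop: for n in range(1, 11):

After execution: x = 4
4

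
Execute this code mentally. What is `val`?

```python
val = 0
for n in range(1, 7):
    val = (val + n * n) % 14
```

Let's trace through this code step by step.

Initialize: val = 0
Entering loop: for n in range(1, 7):

After execution: val = 7
7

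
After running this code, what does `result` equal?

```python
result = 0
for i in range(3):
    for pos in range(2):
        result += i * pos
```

Let's trace through this code step by step.

Initialize: result = 0
Entering loop: for i in range(3):

After execution: result = 3
3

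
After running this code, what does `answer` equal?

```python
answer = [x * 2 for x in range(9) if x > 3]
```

Let's trace through this code step by step.

Initialize: answer = [x * 2 for x in range(9) if x > 3]

After execution: answer = [8, 10, 12, 14, 16]
[8, 10, 12, 14, 16]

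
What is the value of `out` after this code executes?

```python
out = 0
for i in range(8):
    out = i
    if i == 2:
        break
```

Let's trace through this code step by step.

Initialize: out = 0
Entering loop: for i in range(8):

After execution: out = 2
2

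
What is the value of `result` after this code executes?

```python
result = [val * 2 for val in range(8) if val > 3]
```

Let's trace through this code step by step.

Initialize: result = [val * 2 for val in range(8) if val > 3]

After execution: result = [8, 10, 12, 14]
[8, 10, 12, 14]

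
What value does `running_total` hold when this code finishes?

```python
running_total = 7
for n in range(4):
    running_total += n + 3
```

Let's trace through this code step by step.

Initialize: running_total = 7
Entering loop: for n in range(4):

After execution: running_total = 25
25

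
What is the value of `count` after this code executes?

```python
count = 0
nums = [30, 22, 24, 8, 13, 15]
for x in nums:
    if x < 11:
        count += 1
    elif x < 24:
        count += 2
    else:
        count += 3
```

Let's trace through this code step by step.

Initialize: count = 0
Initialize: nums = [30, 22, 24, 8, 13, 15]
Entering loop: for x in nums:

After execution: count = 13
13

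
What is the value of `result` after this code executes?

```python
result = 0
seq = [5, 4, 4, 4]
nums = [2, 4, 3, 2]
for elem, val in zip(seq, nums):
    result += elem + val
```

Let's trace through this code step by step.

Initialize: result = 0
Initialize: seq = [5, 4, 4, 4]
Initialize: nums = [2, 4, 3, 2]
Entering loop: for elem, val in zip(seq, nums):

After execution: result = 28
28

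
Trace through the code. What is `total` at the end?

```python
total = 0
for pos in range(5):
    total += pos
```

Let's trace through this code step by step.

Initialize: total = 0
Entering loop: for pos in range(5):

After execution: total = 10
10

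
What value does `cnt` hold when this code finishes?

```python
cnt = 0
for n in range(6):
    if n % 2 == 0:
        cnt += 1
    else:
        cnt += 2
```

Let's trace through this code step by step.

Initialize: cnt = 0
Entering loop: for n in range(6):

After execution: cnt = 9
9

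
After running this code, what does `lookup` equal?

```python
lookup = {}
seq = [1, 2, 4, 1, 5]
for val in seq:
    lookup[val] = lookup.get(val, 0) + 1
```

Let's trace through this code step by step.

Initialize: lookup = {}
Initialize: seq = [1, 2, 4, 1, 5]
Entering loop: for val in seq:

After execution: lookup = {1: 2, 2: 1, 4: 1, 5: 1}
{1: 2, 2: 1, 4: 1, 5: 1}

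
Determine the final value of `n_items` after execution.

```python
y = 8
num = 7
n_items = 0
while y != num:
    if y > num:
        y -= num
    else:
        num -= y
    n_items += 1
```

Let's trace through this code step by step.

Initialize: y = 8
Initialize: num = 7
Initialize: n_items = 0
Entering loop: while y != num:

After execution: n_items = 7
7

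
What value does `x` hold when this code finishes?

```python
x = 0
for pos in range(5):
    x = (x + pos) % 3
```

Let's trace through this code step by step.

Initialize: x = 0
Entering loop: for pos in range(5):

After execution: x = 1
1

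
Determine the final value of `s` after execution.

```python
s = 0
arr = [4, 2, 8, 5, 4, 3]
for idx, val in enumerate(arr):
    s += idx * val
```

Let's trace through this code step by step.

Initialize: s = 0
Initialize: arr = [4, 2, 8, 5, 4, 3]
Entering loop: for idx, val in enumerate(arr):

After execution: s = 64
64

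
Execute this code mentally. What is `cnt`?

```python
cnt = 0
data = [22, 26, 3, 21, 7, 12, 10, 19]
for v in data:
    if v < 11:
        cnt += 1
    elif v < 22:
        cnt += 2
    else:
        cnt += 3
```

Let's trace through this code step by step.

Initialize: cnt = 0
Initialize: data = [22, 26, 3, 21, 7, 12, 10, 19]
Entering loop: for v in data:

After execution: cnt = 15
15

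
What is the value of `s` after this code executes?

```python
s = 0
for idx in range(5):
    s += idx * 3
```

Let's trace through this code step by step.

Initialize: s = 0
Entering loop: for idx in range(5):

After execution: s = 30
30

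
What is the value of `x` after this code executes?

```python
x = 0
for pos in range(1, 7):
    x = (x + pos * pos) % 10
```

Let's trace through this code step by step.

Initialize: x = 0
Entering loop: for pos in range(1, 7):

After execution: x = 1
1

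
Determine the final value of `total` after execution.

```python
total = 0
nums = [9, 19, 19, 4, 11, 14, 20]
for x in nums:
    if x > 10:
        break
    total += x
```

Let's trace through this code step by step.

Initialize: total = 0
Initialize: nums = [9, 19, 19, 4, 11, 14, 20]
Entering loop: for x in nums:

After execution: total = 9
9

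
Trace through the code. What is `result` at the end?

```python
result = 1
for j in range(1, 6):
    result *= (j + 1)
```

Let's trace through this code step by step.

Initialize: result = 1
Entering loop: for j in range(1, 6):

After execution: result = 720
720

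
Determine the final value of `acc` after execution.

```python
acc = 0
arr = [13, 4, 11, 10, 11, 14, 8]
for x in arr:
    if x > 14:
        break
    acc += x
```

Let's trace through this code step by step.

Initialize: acc = 0
Initialize: arr = [13, 4, 11, 10, 11, 14, 8]
Entering loop: for x in arr:

After execution: acc = 71
71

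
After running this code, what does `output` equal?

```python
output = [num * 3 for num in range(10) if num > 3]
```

Let's trace through this code step by step.

Initialize: output = [num * 3 for num in range(10) if num > 3]

After execution: output = [12, 15, 18, 21, 24, 27]
[12, 15, 18, 21, 24, 27]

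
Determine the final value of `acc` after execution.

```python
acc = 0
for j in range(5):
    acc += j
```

Let's trace through this code step by step.

Initialize: acc = 0
Entering loop: for j in range(5):

After execution: acc = 10
10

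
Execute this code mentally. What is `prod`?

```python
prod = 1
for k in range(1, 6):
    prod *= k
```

Let's trace through this code step by step.

Initialize: prod = 1
Entering loop: for k in range(1, 6):

After execution: prod = 120
120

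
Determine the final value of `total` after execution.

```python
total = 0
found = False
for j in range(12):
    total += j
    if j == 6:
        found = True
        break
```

Let's trace through this code step by step.

Initialize: total = 0
Initialize: found = False
Entering loop: for j in range(12):

After execution: total = 21
21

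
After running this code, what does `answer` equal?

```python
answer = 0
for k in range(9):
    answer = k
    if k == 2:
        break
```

Let's trace through this code step by step.

Initialize: answer = 0
Entering loop: for k in range(9):

After execution: answer = 2
2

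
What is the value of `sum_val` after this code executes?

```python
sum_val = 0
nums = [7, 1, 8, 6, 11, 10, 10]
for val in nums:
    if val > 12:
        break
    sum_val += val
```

Let's trace through this code step by step.

Initialize: sum_val = 0
Initialize: nums = [7, 1, 8, 6, 11, 10, 10]
Entering loop: for val in nums:

After execution: sum_val = 53
53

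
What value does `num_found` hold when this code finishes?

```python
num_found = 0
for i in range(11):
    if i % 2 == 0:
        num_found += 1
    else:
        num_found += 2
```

Let's trace through this code step by step.

Initialize: num_found = 0
Entering loop: for i in range(11):

After execution: num_found = 16
16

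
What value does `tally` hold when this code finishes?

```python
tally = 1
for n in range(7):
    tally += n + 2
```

Let's trace through this code step by step.

Initialize: tally = 1
Entering loop: for n in range(7):

After execution: tally = 36
36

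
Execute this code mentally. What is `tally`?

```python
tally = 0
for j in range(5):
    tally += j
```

Let's trace through this code step by step.

Initialize: tally = 0
Entering loop: for j in range(5):

After execution: tally = 10
10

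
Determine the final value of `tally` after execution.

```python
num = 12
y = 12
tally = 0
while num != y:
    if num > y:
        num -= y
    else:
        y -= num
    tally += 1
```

Let's trace through this code step by step.

Initialize: num = 12
Initialize: y = 12
Initialize: tally = 0
Entering loop: while num != y:

After execution: tally = 0
0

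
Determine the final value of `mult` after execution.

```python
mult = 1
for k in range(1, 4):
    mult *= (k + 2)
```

Let's trace through this code step by step.

Initialize: mult = 1
Entering loop: for k in range(1, 4):

After execution: mult = 60
60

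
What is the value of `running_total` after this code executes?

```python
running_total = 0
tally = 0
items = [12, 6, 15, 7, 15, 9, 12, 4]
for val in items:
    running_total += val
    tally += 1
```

Let's trace through this code step by step.

Initialize: running_total = 0
Initialize: tally = 0
Initialize: items = [12, 6, 15, 7, 15, 9, 12, 4]
Entering loop: for val in items:

After execution: running_total = 80
80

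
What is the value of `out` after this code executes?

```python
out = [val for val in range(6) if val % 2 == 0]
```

Let's trace through this code step by step.

Initialize: out = [val for val in range(6) if val % 2 == 0]

After execution: out = [0, 2, 4]
[0, 2, 4]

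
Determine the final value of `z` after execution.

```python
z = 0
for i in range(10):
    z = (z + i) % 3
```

Let's trace through this code step by step.

Initialize: z = 0
Entering loop: for i in range(10):

After execution: z = 0
0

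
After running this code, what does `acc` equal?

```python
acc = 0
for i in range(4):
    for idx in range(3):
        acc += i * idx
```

Let's trace through this code step by step.

Initialize: acc = 0
Entering loop: for i in range(4):

After execution: acc = 18
18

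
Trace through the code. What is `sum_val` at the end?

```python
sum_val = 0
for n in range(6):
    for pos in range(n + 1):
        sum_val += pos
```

Let's trace through this code step by step.

Initialize: sum_val = 0
Entering loop: for n in range(6):

After execution: sum_val = 35
35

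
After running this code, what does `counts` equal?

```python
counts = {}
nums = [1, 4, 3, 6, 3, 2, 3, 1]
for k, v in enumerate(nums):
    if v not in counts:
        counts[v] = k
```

Let's trace through this code step by step.

Initialize: counts = {}
Initialize: nums = [1, 4, 3, 6, 3, 2, 3, 1]
Entering loop: for k, v in enumerate(nums):

After execution: counts = {1: 0, 4: 1, 3: 2, 6: 3, 2: 5}
{1: 0, 4: 1, 3: 2, 6: 3, 2: 5}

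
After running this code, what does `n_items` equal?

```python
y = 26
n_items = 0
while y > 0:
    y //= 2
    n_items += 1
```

Let's trace through this code step by step.

Initialize: y = 26
Initialize: n_items = 0
Entering loop: while y > 0:

After execution: n_items = 5
5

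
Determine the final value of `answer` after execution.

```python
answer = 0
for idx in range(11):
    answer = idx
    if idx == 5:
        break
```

Let's trace through this code step by step.

Initialize: answer = 0
Entering loop: for idx in range(11):

After execution: answer = 5
5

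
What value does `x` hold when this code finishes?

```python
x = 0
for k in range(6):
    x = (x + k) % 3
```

Let's trace through this code step by step.

Initialize: x = 0
Entering loop: for k in range(6):

After execution: x = 0
0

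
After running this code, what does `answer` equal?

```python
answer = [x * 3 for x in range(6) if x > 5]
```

Let's trace through this code step by step.

Initialize: answer = [x * 3 for x in range(6) if x > 5]

After execution: answer = []
[]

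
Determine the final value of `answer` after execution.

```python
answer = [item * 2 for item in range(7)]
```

Let's trace through this code step by step.

Initialize: answer = [item * 2 for item in range(7)]

After execution: answer = [0, 2, 4, 6, 8, 10, 12]
[0, 2, 4, 6, 8, 10, 12]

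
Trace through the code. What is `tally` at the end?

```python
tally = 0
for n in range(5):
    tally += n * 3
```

Let's trace through this code step by step.

Initialize: tally = 0
Entering loop: for n in range(5):

After execution: tally = 30
30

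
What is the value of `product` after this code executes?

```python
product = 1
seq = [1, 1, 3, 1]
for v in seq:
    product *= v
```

Let's trace through this code step by step.

Initialize: product = 1
Initialize: seq = [1, 1, 3, 1]
Entering loop: for v in seq:

After execution: product = 3
3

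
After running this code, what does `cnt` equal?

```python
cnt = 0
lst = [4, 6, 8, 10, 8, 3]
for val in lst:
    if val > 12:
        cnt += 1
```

Let's trace through this code step by step.

Initialize: cnt = 0
Initialize: lst = [4, 6, 8, 10, 8, 3]
Entering loop: for val in lst:

After execution: cnt = 0
0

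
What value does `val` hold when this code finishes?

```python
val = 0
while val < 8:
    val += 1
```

Let's trace through this code step by step.

Initialize: val = 0
Entering loop: while val < 8:

After execution: val = 8
8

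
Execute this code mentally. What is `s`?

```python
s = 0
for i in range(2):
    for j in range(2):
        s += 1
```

Let's trace through this code step by step.

Initialize: s = 0
Entering loop: for i in range(2):

After execution: s = 4
4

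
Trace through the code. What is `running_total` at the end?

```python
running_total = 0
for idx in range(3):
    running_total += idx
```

Let's trace through this code step by step.

Initialize: running_total = 0
Entering loop: for idx in range(3):

After execution: running_total = 3
3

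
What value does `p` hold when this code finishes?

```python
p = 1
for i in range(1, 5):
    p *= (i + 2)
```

Let's trace through this code step by step.

Initialize: p = 1
Entering loop: for i in range(1, 5):

After execution: p = 360
360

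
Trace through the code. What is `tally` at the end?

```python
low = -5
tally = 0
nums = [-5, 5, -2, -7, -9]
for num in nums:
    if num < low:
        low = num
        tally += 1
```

Let's trace through this code step by step.

Initialize: low = -5
Initialize: tally = 0
Initialize: nums = [-5, 5, -2, -7, -9]
Entering loop: for num in nums:

After execution: tally = 2
2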